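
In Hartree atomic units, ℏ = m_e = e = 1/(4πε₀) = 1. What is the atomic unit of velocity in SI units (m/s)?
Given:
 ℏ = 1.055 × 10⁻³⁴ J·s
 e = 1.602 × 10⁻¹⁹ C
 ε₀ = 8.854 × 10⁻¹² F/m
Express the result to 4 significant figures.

The unique combination of the constants set to 1 with dimensions of velocity is v_au = e²/(4πε₀ℏ).
  = 2.566 × 10⁻³⁸ / 1.174 × 10⁻⁴⁴
  = 2.186 × 10⁶ m/s

2.186 × 10⁶ m/s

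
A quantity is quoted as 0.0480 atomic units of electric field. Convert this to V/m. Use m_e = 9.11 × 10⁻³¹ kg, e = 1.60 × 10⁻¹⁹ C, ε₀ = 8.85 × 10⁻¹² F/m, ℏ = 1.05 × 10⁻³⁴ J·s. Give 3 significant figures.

One atomic unit of electric field: E_au = E_h/(e a₀) = m_e²e⁵/((4πε₀)³ℏ⁴) = 5.20 × 10¹¹ V/m.
0.0480 × 5.20 × 10¹¹ V/m = 2.50 × 10¹⁰ V/m

2.50 × 10¹⁰ V/m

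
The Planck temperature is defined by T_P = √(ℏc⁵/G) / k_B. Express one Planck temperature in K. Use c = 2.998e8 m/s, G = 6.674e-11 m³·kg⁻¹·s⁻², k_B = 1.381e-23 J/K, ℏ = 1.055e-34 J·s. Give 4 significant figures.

T_P = √(ℏc⁵/G) / k_B
  = √(3.828e18) × 7.241e22
  = 1.417e32 K

1.417e32 K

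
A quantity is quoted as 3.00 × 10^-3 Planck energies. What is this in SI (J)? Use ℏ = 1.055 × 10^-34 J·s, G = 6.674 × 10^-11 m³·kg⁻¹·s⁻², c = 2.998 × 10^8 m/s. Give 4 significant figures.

One Planck energy: E_P = √(ℏc⁵/G) = 1.957 × 10^9 J.
3.00 × 10^-3 × 1.957 × 10^9 J = 5.870 × 10^6 J

5.870 × 10^6 J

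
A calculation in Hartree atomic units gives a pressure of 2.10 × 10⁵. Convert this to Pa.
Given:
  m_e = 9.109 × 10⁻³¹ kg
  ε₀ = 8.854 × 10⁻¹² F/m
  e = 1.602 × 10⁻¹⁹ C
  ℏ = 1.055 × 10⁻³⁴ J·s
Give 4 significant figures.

6.151 × 10¹⁸ Pa

One atomic unit of pressure: P_au = E_h/a₀³ = m_e⁴e¹⁰/((4πε₀)⁵ℏ⁸) = 2.929 × 10¹³ Pa.
2.10 × 10⁵ × 2.929 × 10¹³ Pa = 6.151 × 10¹⁸ Pa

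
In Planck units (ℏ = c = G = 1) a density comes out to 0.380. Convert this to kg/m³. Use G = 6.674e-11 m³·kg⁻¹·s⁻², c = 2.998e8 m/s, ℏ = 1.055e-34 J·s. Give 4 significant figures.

1.958e96 kg/m³

One Planck density: ρ_P = c⁵/(ℏG²) = 5.154e96 kg/m³.
0.380 × 5.154e96 kg/m³ = 1.958e96 kg/m³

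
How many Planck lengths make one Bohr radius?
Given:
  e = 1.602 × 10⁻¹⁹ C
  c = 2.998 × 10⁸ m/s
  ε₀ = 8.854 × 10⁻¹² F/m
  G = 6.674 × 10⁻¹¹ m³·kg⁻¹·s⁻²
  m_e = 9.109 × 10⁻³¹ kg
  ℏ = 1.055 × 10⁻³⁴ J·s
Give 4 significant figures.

3.277 × 10²⁴

Bohr radius: a₀ = 4πε₀ℏ²/(m_e e²) = 5.297 × 10⁻¹¹ m
Planck length: ℓ_P = √(ℏG/c³) = 1.616 × 10⁻³⁵ m
ratio = 5.297 × 10⁻¹¹ / 1.616 × 10⁻³⁵ = 3.277 × 10²⁴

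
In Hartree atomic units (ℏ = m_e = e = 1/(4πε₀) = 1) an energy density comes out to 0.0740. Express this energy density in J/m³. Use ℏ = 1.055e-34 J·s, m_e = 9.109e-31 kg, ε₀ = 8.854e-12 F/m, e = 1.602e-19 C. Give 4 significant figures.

2.168e12 J/m³

One atomic unit of energy density: u_au = E_h/a₀³ = m_e⁴e¹⁰/((4πε₀)⁵ℏ⁸) = 2.929e13 J/m³.
0.0740 × 2.929e13 J/m³ = 2.168e12 J/m³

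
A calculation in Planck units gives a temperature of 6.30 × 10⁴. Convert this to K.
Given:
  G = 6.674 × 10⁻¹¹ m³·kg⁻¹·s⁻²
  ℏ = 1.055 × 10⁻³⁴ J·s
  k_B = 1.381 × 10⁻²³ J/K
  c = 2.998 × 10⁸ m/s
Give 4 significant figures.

8.926 × 10³⁶ K

One Planck temperature: T_P = √(ℏc⁵/G) / k_B = 1.417 × 10³² K.
6.30 × 10⁴ × 1.417 × 10³² K = 8.926 × 10³⁶ K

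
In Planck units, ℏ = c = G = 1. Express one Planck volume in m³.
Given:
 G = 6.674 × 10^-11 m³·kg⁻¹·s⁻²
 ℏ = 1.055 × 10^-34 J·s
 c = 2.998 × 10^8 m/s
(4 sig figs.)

4.224 × 10^-105 m³

The unique combination of the constants set to 1 with dimensions of volume is V_P = (ℏG/c³)^(3/2).
  = √(1.784 × 10^-209)
  = 4.224 × 10^-105 m³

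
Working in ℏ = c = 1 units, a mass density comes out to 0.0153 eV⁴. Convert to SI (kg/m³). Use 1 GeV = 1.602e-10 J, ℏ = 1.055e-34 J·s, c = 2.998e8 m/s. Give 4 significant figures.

Mass density is [E]/(c²[L]³) = [E]⁴/(ℏ³c⁵).
1 GeV⁴ → 1/(ℏ³c⁵) × (1 GeV in J)⁴ = 2.316e20 kg/m³.
Convert the energy scale: 0.0153 eV⁴ = 1.53e-38 GeV⁴.
Result: 1.53e-38 × 2.316e20 = 3.543e-18 kg/m³.

3.543e-18 kg/m³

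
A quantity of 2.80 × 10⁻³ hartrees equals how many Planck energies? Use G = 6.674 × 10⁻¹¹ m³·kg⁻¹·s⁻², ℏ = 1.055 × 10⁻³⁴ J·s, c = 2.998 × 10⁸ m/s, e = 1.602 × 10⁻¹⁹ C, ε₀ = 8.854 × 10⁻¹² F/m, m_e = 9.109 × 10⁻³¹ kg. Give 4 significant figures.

6.231 × 10⁻³⁰

hartree: E_h = m_e e⁴/(4πε₀ℏ)² = 4.354 × 10⁻¹⁸ J
Planck energy: E_P = √(ℏc⁵/G) = 1.957 × 10⁹ J
2.80 × 10⁻³ × 4.354 × 10⁻¹⁸ / 1.957 × 10⁹ = 6.231 × 10⁻³⁰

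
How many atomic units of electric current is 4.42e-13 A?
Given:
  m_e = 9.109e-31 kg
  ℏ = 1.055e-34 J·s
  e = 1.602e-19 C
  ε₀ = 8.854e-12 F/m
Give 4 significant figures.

atomic unit of electric current: I_au = e E_h/ℏ = m_e e⁵/((4πε₀)²ℏ³) = 6.612e-3 A.
4.42e-13 / 6.612e-3 = 6.685e-11

6.685e-11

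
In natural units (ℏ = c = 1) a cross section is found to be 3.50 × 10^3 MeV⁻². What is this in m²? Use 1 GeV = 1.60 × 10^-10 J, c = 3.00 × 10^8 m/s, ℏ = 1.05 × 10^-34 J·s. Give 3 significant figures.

1.36 × 10^-22 m²

Area is [L]² = [E]⁻²·(ℏc)²; restore (ℏc)².
1 GeV⁻² → (ℏc)² × (1 GeV in J)⁻² = 3.88 × 10^-32 m².
Convert the energy scale: 3.50 × 10^3 MeV⁻² = 3.50 × 10^9 GeV⁻².
Result: 3.50 × 10^9 × 3.88 × 10^-32 = 1.36 × 10^-22 m².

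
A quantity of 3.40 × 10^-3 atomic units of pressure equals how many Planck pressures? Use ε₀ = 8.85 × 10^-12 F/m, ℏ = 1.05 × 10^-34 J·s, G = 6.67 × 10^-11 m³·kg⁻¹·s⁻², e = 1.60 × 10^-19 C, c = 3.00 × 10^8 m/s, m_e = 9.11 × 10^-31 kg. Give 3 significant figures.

2.19 × 10^-103

atomic unit of pressure: P_au = E_h/a₀³ = m_e⁴e¹⁰/((4πε₀)⁵ℏ⁸) = 3.01 × 10^13 Pa
Planck pressure: p_P = c⁷/(ℏG²) = 4.68 × 10^113 Pa
3.40 × 10^-3 × 3.01 × 10^13 / 4.68 × 10^113 = 2.19 × 10^-103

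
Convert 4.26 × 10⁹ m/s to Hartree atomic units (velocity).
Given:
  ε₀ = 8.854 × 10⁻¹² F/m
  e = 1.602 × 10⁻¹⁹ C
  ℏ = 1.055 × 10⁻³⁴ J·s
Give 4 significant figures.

1.948 × 10³

atomic unit of velocity: v_au = e²/(4πε₀ℏ) = 2.186 × 10⁶ m/s.
4.26 × 10⁹ / 2.186 × 10⁶ = 1.948 × 10³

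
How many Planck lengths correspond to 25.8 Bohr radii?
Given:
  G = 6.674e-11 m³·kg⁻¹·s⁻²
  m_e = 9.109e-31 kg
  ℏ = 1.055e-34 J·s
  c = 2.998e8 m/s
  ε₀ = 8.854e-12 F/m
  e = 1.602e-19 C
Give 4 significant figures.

8.455e25

Bohr radius: a₀ = 4πε₀ℏ²/(m_e e²) = 5.297e-11 m
Planck length: ℓ_P = √(ℏG/c³) = 1.616e-35 m
25.8 × 5.297e-11 / 1.616e-35 = 8.455e25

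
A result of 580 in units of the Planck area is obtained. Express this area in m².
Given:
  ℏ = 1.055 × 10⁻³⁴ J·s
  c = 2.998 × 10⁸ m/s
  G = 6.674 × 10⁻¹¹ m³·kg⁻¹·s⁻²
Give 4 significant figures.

One Planck area: A_P = ℏG/c³ = 2.613 × 10⁻⁷⁰ m².
580 × 2.613 × 10⁻⁷⁰ m² = 1.516 × 10⁻⁶⁷ m²

1.516 × 10⁻⁶⁷ m²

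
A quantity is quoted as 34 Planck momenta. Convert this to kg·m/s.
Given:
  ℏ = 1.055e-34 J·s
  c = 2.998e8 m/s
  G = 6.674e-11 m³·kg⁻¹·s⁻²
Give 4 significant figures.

One Planck momentum: p_P = √(ℏc³/G) = 6.527 kg·m/s.
34 × 6.527 kg·m/s = 221.9 kg·m/s

221.9 kg·m/s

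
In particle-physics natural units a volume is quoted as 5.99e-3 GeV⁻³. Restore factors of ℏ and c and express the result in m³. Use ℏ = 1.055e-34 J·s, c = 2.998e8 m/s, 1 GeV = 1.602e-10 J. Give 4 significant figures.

4.610e-50 m³

Volume is [L]³ = [E]⁻³·(ℏc)³.
1 GeV⁻³ → (ℏc)³ × (1 GeV in J)⁻³ = 7.696e-48 m³.
Result: 5.99e-3 × 7.696e-48 = 4.610e-50 m³.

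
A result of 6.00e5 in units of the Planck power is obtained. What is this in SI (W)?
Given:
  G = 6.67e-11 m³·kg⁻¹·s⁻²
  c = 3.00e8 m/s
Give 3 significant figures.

One Planck power: P_P = c⁵/G = 3.64e52 W.
6.00e5 × 3.64e52 W = 2.19e58 W

2.19e58 W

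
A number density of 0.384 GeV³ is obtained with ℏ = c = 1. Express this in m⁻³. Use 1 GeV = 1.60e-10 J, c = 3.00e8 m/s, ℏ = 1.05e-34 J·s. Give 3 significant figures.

5.03e46 m⁻³

Number density is [L]⁻³ = [E]³/(ℏc)³.
1 GeV³ → 1/(ℏc)³ × (1 GeV in J)³ = 1.31e47 m⁻³.
Result: 0.384 × 1.31e47 = 5.03e46 m⁻³.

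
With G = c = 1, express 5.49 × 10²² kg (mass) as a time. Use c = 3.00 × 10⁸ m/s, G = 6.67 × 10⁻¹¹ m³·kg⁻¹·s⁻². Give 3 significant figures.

1.36 × 10⁻¹³ s

Mass → time via G/c³.
5.49 × 10²² kg × (G/c³) = 1.36 × 10⁻¹³ s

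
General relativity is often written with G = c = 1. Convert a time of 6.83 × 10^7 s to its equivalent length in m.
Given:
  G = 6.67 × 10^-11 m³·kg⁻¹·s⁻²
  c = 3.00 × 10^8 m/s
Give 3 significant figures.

2.05 × 10^16 m

Time → length via c.
6.83 × 10^7 s × (c) = 2.05 × 10^16 m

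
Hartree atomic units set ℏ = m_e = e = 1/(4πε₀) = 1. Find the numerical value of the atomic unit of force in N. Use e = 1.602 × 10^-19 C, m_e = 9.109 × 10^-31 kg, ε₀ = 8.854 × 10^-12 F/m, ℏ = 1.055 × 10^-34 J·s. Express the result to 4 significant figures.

8.220 × 10^-8 N

The unique combination of the constants set to 1 with dimensions of force is F_au = E_h/a₀ = m_e²e⁶/((4πε₀)³ℏ⁴).
E_h = 4.354 × 10^-18 J
a₀ = 5.297 × 10^-11 m
E_h/a₀ = 8.220 × 10^-8 N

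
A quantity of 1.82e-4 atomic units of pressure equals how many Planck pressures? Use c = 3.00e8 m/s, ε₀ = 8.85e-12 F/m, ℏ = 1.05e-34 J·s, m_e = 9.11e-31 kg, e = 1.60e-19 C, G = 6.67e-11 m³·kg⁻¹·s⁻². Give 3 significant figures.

1.17e-104

atomic unit of pressure: P_au = E_h/a₀³ = m_e⁴e¹⁰/((4πε₀)⁵ℏ⁸) = 3.01e13 Pa
Planck pressure: p_P = c⁷/(ℏG²) = 4.68e113 Pa
1.82e-4 × 3.01e13 / 4.68e113 = 1.17e-104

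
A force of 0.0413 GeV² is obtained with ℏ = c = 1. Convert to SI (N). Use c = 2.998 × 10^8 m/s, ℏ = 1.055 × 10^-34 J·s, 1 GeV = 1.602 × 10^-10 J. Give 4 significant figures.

3.351 × 10^4 N

Force is [E]/[L] = [E]²/(ℏc); restore (ℏc)⁻¹.
1 GeV² → 1/(ℏc) × (1 GeV in J)² = 8.114 × 10^5 N.
Result: 0.0413 × 8.114 × 10^5 = 3.351 × 10^4 N.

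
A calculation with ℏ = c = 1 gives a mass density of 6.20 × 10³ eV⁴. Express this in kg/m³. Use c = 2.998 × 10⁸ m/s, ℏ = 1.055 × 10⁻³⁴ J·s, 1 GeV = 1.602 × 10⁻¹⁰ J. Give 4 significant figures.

Mass density is [E]/(c²[L]³) = [E]⁴/(ℏ³c⁵).
1 GeV⁴ → 1/(ℏ³c⁵) × (1 GeV in J)⁴ = 2.316 × 10²⁰ kg/m³.
Convert the energy scale: 6.20 × 10³ eV⁴ = 6.20 × 10⁻³³ GeV⁴.
Result: 6.20 × 10⁻³³ × 2.316 × 10²⁰ = 1.436 × 10⁻¹² kg/m³.

1.436 × 10⁻¹² kg/m³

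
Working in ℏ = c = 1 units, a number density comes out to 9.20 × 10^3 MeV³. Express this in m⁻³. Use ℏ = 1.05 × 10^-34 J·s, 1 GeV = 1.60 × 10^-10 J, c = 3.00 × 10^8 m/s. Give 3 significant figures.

Number density is [L]⁻³ = [E]³/(ℏc)³.
1 GeV³ → 1/(ℏc)³ × (1 GeV in J)³ = 1.31 × 10^47 m⁻³.
Convert the energy scale: 9.20 × 10^3 MeV³ = 9.20 × 10^-6 GeV³.
Result: 9.20 × 10^-6 × 1.31 × 10^47 = 1.21 × 10^42 m⁻³.

1.21 × 10^42 m⁻³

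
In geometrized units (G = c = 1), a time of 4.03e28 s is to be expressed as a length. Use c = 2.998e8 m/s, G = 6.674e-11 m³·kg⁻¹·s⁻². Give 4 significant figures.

1.208e37 m

Time → length via c.
4.03e28 s × (c) = 1.208e37 m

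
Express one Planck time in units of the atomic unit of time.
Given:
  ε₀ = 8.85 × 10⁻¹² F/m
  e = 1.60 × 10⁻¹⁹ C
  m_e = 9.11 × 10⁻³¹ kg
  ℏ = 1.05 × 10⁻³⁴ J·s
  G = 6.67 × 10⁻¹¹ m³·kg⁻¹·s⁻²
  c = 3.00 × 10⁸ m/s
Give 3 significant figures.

Planck time: t_P = √(ℏG/c⁵) = 5.37 × 10⁻⁴⁴ s
atomic unit of time: τ_au = (4πε₀)²ℏ³/(m_e e⁴) = 2.40 × 10⁻¹⁷ s
ratio = 5.37 × 10⁻⁴⁴ / 2.40 × 10⁻¹⁷ = 2.24 × 10⁻²⁷

2.24 × 10⁻²⁷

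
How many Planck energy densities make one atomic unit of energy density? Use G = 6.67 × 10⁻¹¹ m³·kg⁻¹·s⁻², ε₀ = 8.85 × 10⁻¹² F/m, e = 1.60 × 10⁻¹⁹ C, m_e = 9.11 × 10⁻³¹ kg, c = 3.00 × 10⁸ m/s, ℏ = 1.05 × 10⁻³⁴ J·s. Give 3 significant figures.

6.44 × 10⁻¹⁰¹

atomic unit of energy density: u_au = E_h/a₀³ = m_e⁴e¹⁰/((4πε₀)⁵ℏ⁸) = 3.01 × 10¹³ J/m³
Planck energy density: u_P = c⁷/(ℏG²) = 4.68 × 10¹¹³ J/m³
ratio = 3.01 × 10¹³ / 4.68 × 10¹¹³ = 6.44 × 10⁻¹⁰¹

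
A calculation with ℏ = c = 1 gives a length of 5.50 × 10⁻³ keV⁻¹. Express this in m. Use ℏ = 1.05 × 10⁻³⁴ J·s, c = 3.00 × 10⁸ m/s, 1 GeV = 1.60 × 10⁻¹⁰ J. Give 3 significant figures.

A length is [E]⁻¹ in ℏ=c=1; restore one factor of ℏc.
1 GeV⁻¹ → ℏc × (1 GeV in J)⁻¹ = 1.97 × 10⁻¹⁶ m.
Convert the energy scale: 5.50 × 10⁻³ keV⁻¹ = 5.50 × 10³ GeV⁻¹.
Result: 5.50 × 10³ × 1.97 × 10⁻¹⁶ = 1.08 × 10⁻¹² m.

1.08 × 10⁻¹² m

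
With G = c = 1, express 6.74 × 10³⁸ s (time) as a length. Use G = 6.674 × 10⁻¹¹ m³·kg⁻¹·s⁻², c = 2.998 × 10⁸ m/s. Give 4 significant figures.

Time → length via c.
6.74 × 10³⁸ s × (c) = 2.021 × 10⁴⁷ m

2.021 × 10⁴⁷ m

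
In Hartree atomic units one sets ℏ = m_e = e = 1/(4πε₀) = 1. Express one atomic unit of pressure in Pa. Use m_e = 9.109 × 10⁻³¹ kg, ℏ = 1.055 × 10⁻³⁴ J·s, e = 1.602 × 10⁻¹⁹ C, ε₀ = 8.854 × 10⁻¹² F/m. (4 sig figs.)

P_au = E_h/a₀³ = m_e⁴e¹⁰/((4πε₀)⁵ℏ⁸)
E_h = 4.354 × 10⁻¹⁸ J
a₀ = 5.297 × 10⁻¹¹ m
E_h/a₀³ = 2.929 × 10¹³ Pa

2.929 × 10¹³ Pa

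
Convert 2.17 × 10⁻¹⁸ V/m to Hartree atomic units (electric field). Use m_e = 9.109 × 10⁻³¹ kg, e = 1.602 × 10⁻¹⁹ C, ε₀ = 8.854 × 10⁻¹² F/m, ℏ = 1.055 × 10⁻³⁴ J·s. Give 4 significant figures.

4.229 × 10⁻³⁰

atomic unit of electric field: E_au = E_h/(e a₀) = m_e²e⁵/((4πε₀)³ℏ⁴) = 5.131 × 10¹¹ V/m.
2.17 × 10⁻¹⁸ / 5.131 × 10¹¹ = 4.229 × 10⁻³⁰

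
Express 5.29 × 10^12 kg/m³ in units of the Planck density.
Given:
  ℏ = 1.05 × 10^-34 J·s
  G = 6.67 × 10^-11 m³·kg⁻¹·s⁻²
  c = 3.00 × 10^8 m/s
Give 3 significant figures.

1.02 × 10^-84

Planck density: ρ_P = c⁵/(ℏG²) = 5.20 × 10^96 kg/m³.
5.29 × 10^12 / 5.20 × 10^96 = 1.02 × 10^-84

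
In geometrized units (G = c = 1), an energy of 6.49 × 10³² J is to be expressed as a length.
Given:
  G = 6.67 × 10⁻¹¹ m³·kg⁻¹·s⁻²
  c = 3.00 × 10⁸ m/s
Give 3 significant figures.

Energy → length via G/c⁴.
6.49 × 10³² J × (G/c⁴) = 5.34 × 10⁻¹² m

5.34 × 10⁻¹² m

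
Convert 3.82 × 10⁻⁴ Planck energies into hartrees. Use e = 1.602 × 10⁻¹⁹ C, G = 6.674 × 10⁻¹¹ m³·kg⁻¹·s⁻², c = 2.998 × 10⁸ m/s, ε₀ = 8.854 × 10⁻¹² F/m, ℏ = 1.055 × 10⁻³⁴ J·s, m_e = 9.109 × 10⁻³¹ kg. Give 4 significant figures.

1.717 × 10²³

Planck energy: E_P = √(ℏc⁵/G) = 1.957 × 10⁹ J
hartree: E_h = m_e e⁴/(4πε₀ℏ)² = 4.354 × 10⁻¹⁸ J
3.82 × 10⁻⁴ × 1.957 × 10⁹ / 4.354 × 10⁻¹⁸ = 1.717 × 10²³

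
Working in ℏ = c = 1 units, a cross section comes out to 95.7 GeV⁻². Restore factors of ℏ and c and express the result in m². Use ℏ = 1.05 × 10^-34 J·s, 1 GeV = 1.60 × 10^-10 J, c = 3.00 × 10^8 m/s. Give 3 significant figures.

Area is [L]² = [E]⁻²·(ℏc)²; restore (ℏc)².
1 GeV⁻² → (ℏc)² × (1 GeV in J)⁻² = 3.88 × 10^-32 m².
Result: 95.7 × 3.88 × 10^-32 = 3.71 × 10^-30 m².

3.71 × 10^-30 m²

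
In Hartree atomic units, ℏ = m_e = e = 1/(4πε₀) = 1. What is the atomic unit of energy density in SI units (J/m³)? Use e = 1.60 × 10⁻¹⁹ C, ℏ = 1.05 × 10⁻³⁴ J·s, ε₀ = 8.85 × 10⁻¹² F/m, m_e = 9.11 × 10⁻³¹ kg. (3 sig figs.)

3.01 × 10¹³ J/m³

Dimensional analysis gives u_au = E_h/a₀³ = m_e⁴e¹⁰/((4πε₀)⁵ℏ⁸).
E_h = 4.38 × 10⁻¹⁸ J
a₀ = 5.26 × 10⁻¹¹ m
E_h/a₀³ = 3.01 × 10¹³ J/m³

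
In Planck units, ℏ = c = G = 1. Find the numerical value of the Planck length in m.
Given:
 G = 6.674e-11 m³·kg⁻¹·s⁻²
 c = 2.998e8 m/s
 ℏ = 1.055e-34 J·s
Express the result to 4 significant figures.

From ℏ = c = G = 1 the length scale is ℓ_P = √(ℏG/c³).
  = √(2.613e-70)
  = 1.616e-35 m

1.616e-35 m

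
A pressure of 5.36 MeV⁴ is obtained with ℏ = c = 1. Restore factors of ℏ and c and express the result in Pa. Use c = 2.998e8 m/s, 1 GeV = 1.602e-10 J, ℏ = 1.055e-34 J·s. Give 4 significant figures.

1.116e26 Pa

Pressure is [E]/[L]³ = [E]⁴/(ℏc)³.
1 GeV⁴ → 1/(ℏc)³ × (1 GeV in J)⁴ = 2.082e37 Pa.
Convert the energy scale: 5.36 MeV⁴ = 5.36e-12 GeV⁴.
Result: 5.36e-12 × 2.082e37 = 1.116e26 Pa.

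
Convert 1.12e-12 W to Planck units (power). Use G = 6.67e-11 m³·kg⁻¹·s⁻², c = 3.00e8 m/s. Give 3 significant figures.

3.07e-65

Planck power: P_P = c⁵/G = 3.64e52 W.
1.12e-12 / 3.64e52 = 3.07e-65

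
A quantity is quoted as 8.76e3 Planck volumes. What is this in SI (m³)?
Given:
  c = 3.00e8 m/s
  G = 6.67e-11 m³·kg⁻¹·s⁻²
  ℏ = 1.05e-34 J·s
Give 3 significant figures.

3.66e-101 m³

One Planck volume: V_P = (ℏG/c³)^(3/2) = 4.18e-105 m³.
8.76e3 × 4.18e-105 m³ = 3.66e-101 m³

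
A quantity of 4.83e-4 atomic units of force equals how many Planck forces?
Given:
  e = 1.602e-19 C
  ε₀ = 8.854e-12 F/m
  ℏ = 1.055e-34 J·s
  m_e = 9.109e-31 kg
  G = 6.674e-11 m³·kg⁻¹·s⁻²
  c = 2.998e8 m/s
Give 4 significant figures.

atomic unit of force: F_au = E_h/a₀ = m_e²e⁶/((4πε₀)³ℏ⁴) = 8.220e-8 N
Planck force: F_P = c⁴/G = 1.210e44 N
4.83e-4 × 8.220e-8 / 1.210e44 = 3.280e-55

3.280e-55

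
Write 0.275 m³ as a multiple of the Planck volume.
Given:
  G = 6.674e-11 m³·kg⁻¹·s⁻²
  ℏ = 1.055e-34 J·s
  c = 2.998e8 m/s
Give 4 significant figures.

6.511e103

Planck volume: V_P = (ℏG/c³)^(3/2) = 4.224e-105 m³.
0.275 / 4.224e-105 = 6.511e103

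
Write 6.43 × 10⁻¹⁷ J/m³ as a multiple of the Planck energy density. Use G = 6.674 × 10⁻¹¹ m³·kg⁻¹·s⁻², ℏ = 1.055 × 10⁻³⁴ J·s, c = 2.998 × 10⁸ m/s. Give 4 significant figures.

1.388 × 10⁻¹³⁰

Planck energy density: u_P = c⁷/(ℏG²) = 4.632 × 10¹¹³ J/m³.
6.43 × 10⁻¹⁷ / 4.632 × 10¹¹³ = 1.388 × 10⁻¹³⁰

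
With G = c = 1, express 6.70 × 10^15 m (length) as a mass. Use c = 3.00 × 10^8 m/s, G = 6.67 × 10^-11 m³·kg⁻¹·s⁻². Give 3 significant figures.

Length → mass via c²/G.
6.70 × 10^15 m × (c²/G) = 9.04 × 10^42 kg

9.04 × 10^42 kg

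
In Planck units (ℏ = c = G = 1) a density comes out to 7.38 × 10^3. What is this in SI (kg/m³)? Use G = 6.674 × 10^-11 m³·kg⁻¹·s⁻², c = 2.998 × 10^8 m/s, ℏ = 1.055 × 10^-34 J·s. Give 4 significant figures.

3.804 × 10^100 kg/m³

One Planck density: ρ_P = c⁵/(ℏG²) = 5.154 × 10^96 kg/m³.
7.38 × 10^3 × 5.154 × 10^96 kg/m³ = 3.804 × 10^100 kg/m³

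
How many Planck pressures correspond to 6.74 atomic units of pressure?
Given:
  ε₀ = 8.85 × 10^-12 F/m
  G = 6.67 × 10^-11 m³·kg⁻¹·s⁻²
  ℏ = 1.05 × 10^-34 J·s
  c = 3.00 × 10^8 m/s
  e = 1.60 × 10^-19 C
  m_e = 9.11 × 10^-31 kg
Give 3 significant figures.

atomic unit of pressure: P_au = E_h/a₀³ = m_e⁴e¹⁰/((4πε₀)⁵ℏ⁸) = 3.01 × 10^13 Pa
Planck pressure: p_P = c⁷/(ℏG²) = 4.68 × 10^113 Pa
6.74 × 3.01 × 10^13 / 4.68 × 10^113 = 4.34 × 10^-100

4.34 × 10^-100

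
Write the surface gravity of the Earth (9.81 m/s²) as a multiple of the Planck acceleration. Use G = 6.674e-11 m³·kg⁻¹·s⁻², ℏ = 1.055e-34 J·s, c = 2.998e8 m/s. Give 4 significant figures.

Planck acceleration: a_P = √(c⁷/(ℏG)) = 5.560e51 m/s².
9.81 / 5.560e51 = 1.764e-51

1.764e-51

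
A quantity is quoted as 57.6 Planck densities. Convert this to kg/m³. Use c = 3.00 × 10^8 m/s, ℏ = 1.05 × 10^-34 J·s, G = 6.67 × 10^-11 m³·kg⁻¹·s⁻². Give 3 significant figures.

One Planck density: ρ_P = c⁵/(ℏG²) = 5.20 × 10^96 kg/m³.
57.6 × 5.20 × 10^96 kg/m³ = 3.00 × 10^98 kg/m³

3.00 × 10^98 kg/m³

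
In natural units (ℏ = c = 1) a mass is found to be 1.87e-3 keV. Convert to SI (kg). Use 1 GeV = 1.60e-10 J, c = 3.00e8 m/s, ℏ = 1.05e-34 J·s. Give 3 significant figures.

3.32e-36 kg

Mass is [E]/c²; divide by c².
1 GeV → 1/c² × (1 GeV in J) = 1.78e-27 kg.
Convert the energy scale: 1.87e-3 keV = 1.87e-9 GeV.
Result: 1.87e-9 × 1.78e-27 = 3.32e-36 kg.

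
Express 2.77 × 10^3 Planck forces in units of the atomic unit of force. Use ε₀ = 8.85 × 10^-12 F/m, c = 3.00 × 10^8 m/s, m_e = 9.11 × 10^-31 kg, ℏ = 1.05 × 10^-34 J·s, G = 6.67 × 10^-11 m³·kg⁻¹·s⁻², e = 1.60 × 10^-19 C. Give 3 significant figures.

4.04 × 10^54

Planck force: F_P = c⁴/G = 1.21 × 10^44 N
atomic unit of force: F_au = E_h/a₀ = m_e²e⁶/((4πε₀)³ℏ⁴) = 8.33 × 10^-8 N
2.77 × 10^3 × 1.21 × 10^44 / 8.33 × 10^-8 = 4.04 × 10^54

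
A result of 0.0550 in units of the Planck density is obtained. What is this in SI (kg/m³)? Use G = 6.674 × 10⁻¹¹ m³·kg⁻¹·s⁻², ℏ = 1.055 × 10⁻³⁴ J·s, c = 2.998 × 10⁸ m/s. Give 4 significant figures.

One Planck density: ρ_P = c⁵/(ℏG²) = 5.154 × 10⁹⁶ kg/m³.
0.0550 × 5.154 × 10⁹⁶ kg/m³ = 2.835 × 10⁹⁵ kg/m³

2.835 × 10⁹⁵ kg/m³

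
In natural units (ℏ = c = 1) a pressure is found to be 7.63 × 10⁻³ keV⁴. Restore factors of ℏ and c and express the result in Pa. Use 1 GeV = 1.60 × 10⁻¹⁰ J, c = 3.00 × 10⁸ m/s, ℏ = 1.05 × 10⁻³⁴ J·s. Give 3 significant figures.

Pressure is [E]/[L]³ = [E]⁴/(ℏc)³.
1 GeV⁴ → 1/(ℏc)³ × (1 GeV in J)⁴ = 2.10 × 10³⁷ Pa.
Convert the energy scale: 7.63 × 10⁻³ keV⁴ = 7.63 × 10⁻²⁷ GeV⁴.
Result: 7.63 × 10⁻²⁷ × 2.10 × 10³⁷ = 1.60 × 10¹¹ Pa.

1.60 × 10¹¹ Pa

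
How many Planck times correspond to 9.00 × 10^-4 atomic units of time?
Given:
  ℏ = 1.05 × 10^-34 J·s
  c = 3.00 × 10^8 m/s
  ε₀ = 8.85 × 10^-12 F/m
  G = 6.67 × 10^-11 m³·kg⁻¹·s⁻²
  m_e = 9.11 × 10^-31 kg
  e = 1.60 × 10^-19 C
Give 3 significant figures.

4.02 × 10^23

atomic unit of time: τ_au = (4πε₀)²ℏ³/(m_e e⁴) = 2.40 × 10^-17 s
Planck time: t_P = √(ℏG/c⁵) = 5.37 × 10^-44 s
9.00 × 10^-4 × 2.40 × 10^-17 / 5.37 × 10^-44 = 4.02 × 10^23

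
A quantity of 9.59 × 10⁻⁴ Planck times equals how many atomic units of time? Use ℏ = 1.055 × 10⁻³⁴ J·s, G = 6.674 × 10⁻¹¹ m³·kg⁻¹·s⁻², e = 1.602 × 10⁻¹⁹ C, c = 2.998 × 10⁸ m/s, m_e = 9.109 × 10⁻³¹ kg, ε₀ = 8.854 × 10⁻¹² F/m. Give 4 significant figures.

Planck time: t_P = √(ℏG/c⁵) = 5.392 × 10⁻⁴⁴ s
atomic unit of time: τ_au = (4πε₀)²ℏ³/(m_e e⁴) = 2.423 × 10⁻¹⁷ s
9.59 × 10⁻⁴ × 5.392 × 10⁻⁴⁴ / 2.423 × 10⁻¹⁷ = 2.134 × 10⁻³⁰

2.134 × 10⁻³⁰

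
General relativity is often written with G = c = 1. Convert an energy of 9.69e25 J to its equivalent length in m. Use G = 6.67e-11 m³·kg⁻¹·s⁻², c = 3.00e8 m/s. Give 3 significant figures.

7.98e-19 m

Energy → length via G/c⁴.
9.69e25 J × (G/c⁴) = 7.98e-19 m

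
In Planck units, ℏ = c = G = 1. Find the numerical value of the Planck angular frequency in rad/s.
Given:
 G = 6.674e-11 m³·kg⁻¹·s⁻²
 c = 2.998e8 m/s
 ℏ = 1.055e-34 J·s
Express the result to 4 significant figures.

From ℏ = c = G = 1 the angular frequency scale is ω_P = √(c⁵/(ℏG)).
  = √(3.440e86)
  = 1.855e43 rad/s

1.855e43 rad/s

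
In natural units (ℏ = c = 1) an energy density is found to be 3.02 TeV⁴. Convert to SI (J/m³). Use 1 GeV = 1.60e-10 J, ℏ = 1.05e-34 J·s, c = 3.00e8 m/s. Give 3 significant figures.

6.33e49 J/m³

[E]/[L]³ = [E]⁴/(ℏc)³; restore (ℏc)⁻³.
1 GeV⁴ → 1/(ℏc)³ × (1 GeV in J)⁴ = 2.10e37 J/m³.
Convert the energy scale: 3.02 TeV⁴ = 3.02e12 GeV⁴.
Result: 3.02e12 × 2.10e37 = 6.33e49 J/m³.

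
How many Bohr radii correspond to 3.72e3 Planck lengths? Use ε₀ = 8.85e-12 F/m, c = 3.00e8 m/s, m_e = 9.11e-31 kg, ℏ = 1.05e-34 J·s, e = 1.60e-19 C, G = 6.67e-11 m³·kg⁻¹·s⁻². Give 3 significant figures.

Planck length: ℓ_P = √(ℏG/c³) = 1.61e-35 m
Bohr radius: a₀ = 4πε₀ℏ²/(m_e e²) = 5.26e-11 m
3.72e3 × 1.61e-35 / 5.26e-11 = 1.14e-21

1.14e-21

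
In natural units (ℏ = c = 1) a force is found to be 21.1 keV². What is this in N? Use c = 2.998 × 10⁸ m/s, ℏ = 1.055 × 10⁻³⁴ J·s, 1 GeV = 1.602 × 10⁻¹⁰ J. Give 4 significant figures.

1.712 × 10⁻⁵ N

Force is [E]/[L] = [E]²/(ℏc); restore (ℏc)⁻¹.
1 GeV² → 1/(ℏc) × (1 GeV in J)² = 8.114 × 10⁵ N.
Convert the energy scale: 21.1 keV² = 2.11 × 10⁻¹¹ GeV².
Result: 2.11 × 10⁻¹¹ × 8.114 × 10⁵ = 1.712 × 10⁻⁵ N.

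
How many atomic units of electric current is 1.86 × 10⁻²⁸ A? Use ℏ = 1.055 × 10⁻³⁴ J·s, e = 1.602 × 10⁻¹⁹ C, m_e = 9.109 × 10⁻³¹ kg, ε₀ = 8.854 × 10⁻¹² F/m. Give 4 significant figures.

atomic unit of electric current: I_au = e E_h/ℏ = m_e e⁵/((4πε₀)²ℏ³) = 6.612 × 10⁻³ A.
1.86 × 10⁻²⁸ / 6.612 × 10⁻³ = 2.813 × 10⁻²⁶

2.813 × 10⁻²⁶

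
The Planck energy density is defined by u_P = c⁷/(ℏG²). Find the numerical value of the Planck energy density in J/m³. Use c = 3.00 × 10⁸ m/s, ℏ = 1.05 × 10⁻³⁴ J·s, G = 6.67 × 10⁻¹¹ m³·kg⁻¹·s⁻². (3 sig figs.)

4.68 × 10¹¹³ J/m³

u_P = c⁷/(ℏG²)
  = 2.19 × 10⁵⁹ / 4.67 × 10⁻⁵⁵
  = 4.68 × 10¹¹³ J/m³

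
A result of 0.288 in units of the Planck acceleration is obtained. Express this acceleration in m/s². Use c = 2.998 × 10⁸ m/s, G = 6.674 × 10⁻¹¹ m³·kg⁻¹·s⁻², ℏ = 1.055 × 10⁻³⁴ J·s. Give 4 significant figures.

1.601 × 10⁵¹ m/s²

One Planck acceleration: a_P = √(c⁷/(ℏG)) = 5.560 × 10⁵¹ m/s².
0.288 × 5.560 × 10⁵¹ m/s² = 1.601 × 10⁵¹ m/s²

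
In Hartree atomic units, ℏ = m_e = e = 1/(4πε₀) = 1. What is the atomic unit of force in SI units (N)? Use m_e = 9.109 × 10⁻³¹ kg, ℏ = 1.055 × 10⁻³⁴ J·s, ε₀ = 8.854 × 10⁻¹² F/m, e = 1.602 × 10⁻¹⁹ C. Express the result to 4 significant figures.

Dimensional analysis gives F_au = E_h/a₀ = m_e²e⁶/((4πε₀)³ℏ⁴).
E_h = 4.354 × 10⁻¹⁸ J
a₀ = 5.297 × 10⁻¹¹ m
E_h/a₀ = 8.220 × 10⁻⁸ N

8.220 × 10⁻⁸ N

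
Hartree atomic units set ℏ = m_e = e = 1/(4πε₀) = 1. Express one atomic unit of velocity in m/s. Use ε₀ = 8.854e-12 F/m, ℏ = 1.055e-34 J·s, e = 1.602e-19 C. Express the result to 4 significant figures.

The unique combination of the constants set to 1 with dimensions of velocity is v_au = e²/(4πε₀ℏ).
  = 2.566e-38 / 1.174e-44
  = 2.186e6 m/s

2.186e6 m/s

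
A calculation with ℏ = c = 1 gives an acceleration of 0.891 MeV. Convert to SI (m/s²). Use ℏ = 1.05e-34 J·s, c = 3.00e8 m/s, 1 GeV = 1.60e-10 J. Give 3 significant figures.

Acceleration is [L]/[T]² = c·[E]/ℏ.
1 GeV → c/ℏ × (1 GeV in J) = 4.57e32 m/s².
Convert the energy scale: 0.891 MeV = 8.91e-4 GeV.
Result: 8.91e-4 × 4.57e32 = 4.07e29 m/s².

4.07e29 m/s²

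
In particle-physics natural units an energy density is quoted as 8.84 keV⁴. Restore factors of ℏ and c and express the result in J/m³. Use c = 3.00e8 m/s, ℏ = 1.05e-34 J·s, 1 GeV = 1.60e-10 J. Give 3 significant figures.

[E]/[L]³ = [E]⁴/(ℏc)³; restore (ℏc)⁻³.
1 GeV⁴ → 1/(ℏc)³ × (1 GeV in J)⁴ = 2.10e37 J/m³.
Convert the energy scale: 8.84 keV⁴ = 8.84e-24 GeV⁴.
Result: 8.84e-24 × 2.10e37 = 1.85e14 J/m³.

1.85e14 J/m³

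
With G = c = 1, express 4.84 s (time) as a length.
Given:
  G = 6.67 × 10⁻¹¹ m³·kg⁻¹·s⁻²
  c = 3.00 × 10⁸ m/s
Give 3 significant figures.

1.45 × 10⁹ m

Time → length via c.
4.84 s × (c) = 1.45 × 10⁹ m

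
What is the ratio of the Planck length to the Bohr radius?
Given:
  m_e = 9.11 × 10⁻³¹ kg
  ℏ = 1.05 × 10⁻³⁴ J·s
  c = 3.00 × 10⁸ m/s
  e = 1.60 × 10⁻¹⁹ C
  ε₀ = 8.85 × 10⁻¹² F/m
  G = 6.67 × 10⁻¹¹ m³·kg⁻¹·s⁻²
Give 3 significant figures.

Planck length: ℓ_P = √(ℏG/c³) = 1.61 × 10⁻³⁵ m
Bohr radius: a₀ = 4πε₀ℏ²/(m_e e²) = 5.26 × 10⁻¹¹ m
ratio = 1.61 × 10⁻³⁵ / 5.26 × 10⁻¹¹ = 3.06 × 10⁻²⁵

3.06 × 10⁻²⁵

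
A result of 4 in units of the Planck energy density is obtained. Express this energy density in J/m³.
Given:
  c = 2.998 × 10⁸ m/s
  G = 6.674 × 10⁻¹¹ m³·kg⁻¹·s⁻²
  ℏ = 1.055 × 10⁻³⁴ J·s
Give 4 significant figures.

One Planck energy density: u_P = c⁷/(ℏG²) = 4.632 × 10¹¹³ J/m³.
4 × 4.632 × 10¹¹³ J/m³ = 1.853 × 10¹¹⁴ J/m³

1.853 × 10¹¹⁴ J/m³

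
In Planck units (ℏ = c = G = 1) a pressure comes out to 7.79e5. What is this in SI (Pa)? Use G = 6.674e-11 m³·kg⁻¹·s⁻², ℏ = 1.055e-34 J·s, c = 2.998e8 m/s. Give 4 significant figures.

3.609e119 Pa

One Planck pressure: p_P = c⁷/(ℏG²) = 4.632e113 Pa.
7.79e5 × 4.632e113 Pa = 3.609e119 Pa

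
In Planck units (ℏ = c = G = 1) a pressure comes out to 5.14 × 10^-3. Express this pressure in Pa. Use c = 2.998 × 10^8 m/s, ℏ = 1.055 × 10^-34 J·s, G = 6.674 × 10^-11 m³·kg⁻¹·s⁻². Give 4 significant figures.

One Planck pressure: p_P = c⁷/(ℏG²) = 4.632 × 10^113 Pa.
5.14 × 10^-3 × 4.632 × 10^113 Pa = 2.381 × 10^111 Pa

2.381 × 10^111 Pa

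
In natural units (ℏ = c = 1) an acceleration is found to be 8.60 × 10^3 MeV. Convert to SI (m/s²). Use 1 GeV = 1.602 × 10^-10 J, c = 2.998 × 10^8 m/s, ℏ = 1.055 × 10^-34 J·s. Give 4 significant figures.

3.915 × 10^33 m/s²

Acceleration is [L]/[T]² = c·[E]/ℏ.
1 GeV → c/ℏ × (1 GeV in J) = 4.552 × 10^32 m/s².
Convert the energy scale: 8.60 × 10^3 MeV = 8.60 GeV.
Result: 8.60 × 4.552 × 10^32 = 3.915 × 10^33 m/s².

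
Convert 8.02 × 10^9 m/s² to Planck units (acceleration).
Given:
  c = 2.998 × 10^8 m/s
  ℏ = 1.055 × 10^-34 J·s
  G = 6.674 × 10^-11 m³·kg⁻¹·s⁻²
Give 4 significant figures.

1.442 × 10^-42

Planck acceleration: a_P = √(c⁷/(ℏG)) = 5.560 × 10^51 m/s².
8.02 × 10^9 / 5.560 × 10^51 = 1.442 × 10^-42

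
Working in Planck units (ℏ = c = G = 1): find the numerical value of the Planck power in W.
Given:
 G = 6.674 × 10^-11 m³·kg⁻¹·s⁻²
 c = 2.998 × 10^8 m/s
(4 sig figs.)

The unique combination of the constants set to 1 with dimensions of power is P_P = c⁵/G.
  = 2.422 × 10^42 / 6.674 × 10^-11
  = 3.629 × 10^52 W

3.629 × 10^52 W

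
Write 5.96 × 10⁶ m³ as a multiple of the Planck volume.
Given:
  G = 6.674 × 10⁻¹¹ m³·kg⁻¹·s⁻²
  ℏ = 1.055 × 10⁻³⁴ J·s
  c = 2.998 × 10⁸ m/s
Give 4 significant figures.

1.411 × 10¹¹¹

Planck volume: V_P = (ℏG/c³)^(3/2) = 4.224 × 10⁻¹⁰⁵ m³.
5.96 × 10⁶ / 4.224 × 10⁻¹⁰⁵ = 1.411 × 10¹¹¹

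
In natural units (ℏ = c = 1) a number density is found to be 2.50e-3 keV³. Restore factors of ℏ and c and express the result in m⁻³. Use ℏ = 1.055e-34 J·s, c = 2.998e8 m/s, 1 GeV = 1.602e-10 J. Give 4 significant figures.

3.248e26 m⁻³

Number density is [L]⁻³ = [E]³/(ℏc)³.
1 GeV³ → 1/(ℏc)³ × (1 GeV in J)³ = 1.299e47 m⁻³.
Convert the energy scale: 2.50e-3 keV³ = 2.50e-21 GeV³.
Result: 2.50e-21 × 1.299e47 = 3.248e26 m⁻³.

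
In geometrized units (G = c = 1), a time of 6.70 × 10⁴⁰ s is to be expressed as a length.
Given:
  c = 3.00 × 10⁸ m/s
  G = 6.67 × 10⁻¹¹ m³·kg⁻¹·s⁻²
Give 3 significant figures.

2.01 × 10⁴⁹ m

Time → length via c.
6.70 × 10⁴⁰ s × (c) = 2.01 × 10⁴⁹ m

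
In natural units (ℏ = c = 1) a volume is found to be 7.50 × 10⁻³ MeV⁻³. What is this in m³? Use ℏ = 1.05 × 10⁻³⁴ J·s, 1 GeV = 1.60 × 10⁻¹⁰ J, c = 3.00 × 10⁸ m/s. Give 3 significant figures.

Volume is [L]³ = [E]⁻³·(ℏc)³.
1 GeV⁻³ → (ℏc)³ × (1 GeV in J)⁻³ = 7.63 × 10⁻⁴⁸ m³.
Convert the energy scale: 7.50 × 10⁻³ MeV⁻³ = 7.50 × 10⁶ GeV⁻³.
Result: 7.50 × 10⁶ × 7.63 × 10⁻⁴⁸ = 5.72 × 10⁻⁴¹ m³.

5.72 × 10⁻⁴¹ m³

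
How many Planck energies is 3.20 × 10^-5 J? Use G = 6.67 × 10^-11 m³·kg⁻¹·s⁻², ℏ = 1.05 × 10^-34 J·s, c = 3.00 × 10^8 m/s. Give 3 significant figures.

Planck energy: E_P = √(ℏc⁵/G) = 1.96 × 10^9 J.
3.20 × 10^-5 / 1.96 × 10^9 = 1.64 × 10^-14

1.64 × 10^-14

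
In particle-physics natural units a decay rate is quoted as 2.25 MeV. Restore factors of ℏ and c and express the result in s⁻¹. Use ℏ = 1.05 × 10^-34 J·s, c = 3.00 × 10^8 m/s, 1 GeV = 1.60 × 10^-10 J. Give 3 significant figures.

3.43 × 10^21 s⁻¹

A rate is [E]/ℏ; divide by ℏ.
1 GeV → 1/ℏ × (1 GeV in J) = 1.52 × 10^24 s⁻¹.
Convert the energy scale: 2.25 MeV = 2.25 × 10^-3 GeV.
Result: 2.25 × 10^-3 × 1.52 × 10^24 = 3.43 × 10^21 s⁻¹.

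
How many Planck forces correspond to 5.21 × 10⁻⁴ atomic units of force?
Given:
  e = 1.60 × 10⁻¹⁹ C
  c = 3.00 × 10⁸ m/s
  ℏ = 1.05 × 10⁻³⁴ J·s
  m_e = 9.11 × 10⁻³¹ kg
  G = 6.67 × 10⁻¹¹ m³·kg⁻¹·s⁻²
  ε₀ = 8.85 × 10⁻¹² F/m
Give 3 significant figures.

atomic unit of force: F_au = E_h/a₀ = m_e²e⁶/((4πε₀)³ℏ⁴) = 8.33 × 10⁻⁸ N
Planck force: F_P = c⁴/G = 1.21 × 10⁴⁴ N
5.21 × 10⁻⁴ × 8.33 × 10⁻⁸ / 1.21 × 10⁴⁴ = 3.57 × 10⁻⁵⁵

3.57 × 10⁻⁵⁵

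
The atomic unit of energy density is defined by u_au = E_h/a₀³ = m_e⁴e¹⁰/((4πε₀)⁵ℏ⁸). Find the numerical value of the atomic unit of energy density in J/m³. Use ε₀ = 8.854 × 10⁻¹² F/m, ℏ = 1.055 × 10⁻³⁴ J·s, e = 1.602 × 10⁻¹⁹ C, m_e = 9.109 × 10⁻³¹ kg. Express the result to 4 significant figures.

u_au = E_h/a₀³ = m_e⁴e¹⁰/((4πε₀)⁵ℏ⁸)
E_h = 4.354 × 10⁻¹⁸ J
a₀ = 5.297 × 10⁻¹¹ m
E_h/a₀³ = 2.929 × 10¹³ J/m³

2.929 × 10¹³ J/m³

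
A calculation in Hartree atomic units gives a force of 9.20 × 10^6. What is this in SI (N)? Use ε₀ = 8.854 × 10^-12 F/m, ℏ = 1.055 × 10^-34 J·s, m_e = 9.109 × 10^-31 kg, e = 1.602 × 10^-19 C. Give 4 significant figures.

One atomic unit of force: F_au = E_h/a₀ = m_e²e⁶/((4πε₀)³ℏ⁴) = 8.220 × 10^-8 N.
9.20 × 10^6 × 8.220 × 10^-8 N = 0.7562 N

0.7562 N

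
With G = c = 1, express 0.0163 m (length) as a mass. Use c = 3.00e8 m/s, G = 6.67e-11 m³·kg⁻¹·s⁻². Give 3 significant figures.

Length → mass via c²/G.
0.0163 m × (c²/G) = 2.20e25 kg

2.20e25 kg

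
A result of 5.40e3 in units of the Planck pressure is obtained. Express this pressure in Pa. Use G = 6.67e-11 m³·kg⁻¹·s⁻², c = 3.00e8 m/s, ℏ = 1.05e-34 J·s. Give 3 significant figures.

One Planck pressure: p_P = c⁷/(ℏG²) = 4.68e113 Pa.
5.40e3 × 4.68e113 Pa = 2.53e117 Pa

2.53e117 Pa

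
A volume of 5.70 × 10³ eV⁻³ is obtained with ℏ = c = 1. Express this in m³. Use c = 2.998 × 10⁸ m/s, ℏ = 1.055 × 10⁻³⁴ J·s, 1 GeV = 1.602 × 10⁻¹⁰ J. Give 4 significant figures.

Volume is [L]³ = [E]⁻³·(ℏc)³.
1 GeV⁻³ → (ℏc)³ × (1 GeV in J)⁻³ = 7.696 × 10⁻⁴⁸ m³.
Convert the energy scale: 5.70 × 10³ eV⁻³ = 5.70 × 10³⁰ GeV⁻³.
Result: 5.70 × 10³⁰ × 7.696 × 10⁻⁴⁸ = 4.387 × 10⁻¹⁷ m³.

4.387 × 10⁻¹⁷ m³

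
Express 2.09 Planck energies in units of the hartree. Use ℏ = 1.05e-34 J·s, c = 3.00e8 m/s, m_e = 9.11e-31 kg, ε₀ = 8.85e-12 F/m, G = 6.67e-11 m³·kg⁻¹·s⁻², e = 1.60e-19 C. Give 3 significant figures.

9.34e26

Planck energy: E_P = √(ℏc⁵/G) = 1.96e9 J
hartree: E_h = m_e e⁴/(4πε₀ℏ)² = 4.38e-18 J
2.09 × 1.96e9 / 4.38e-18 = 9.34e26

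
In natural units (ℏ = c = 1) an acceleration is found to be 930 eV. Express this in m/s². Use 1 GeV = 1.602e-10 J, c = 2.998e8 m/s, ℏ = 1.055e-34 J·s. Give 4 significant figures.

4.234e26 m/s²

Acceleration is [L]/[T]² = c·[E]/ℏ.
1 GeV → c/ℏ × (1 GeV in J) = 4.552e32 m/s².
Convert the energy scale: 930 eV = 9.30e-7 GeV.
Result: 9.30e-7 × 4.552e32 = 4.234e26 m/s².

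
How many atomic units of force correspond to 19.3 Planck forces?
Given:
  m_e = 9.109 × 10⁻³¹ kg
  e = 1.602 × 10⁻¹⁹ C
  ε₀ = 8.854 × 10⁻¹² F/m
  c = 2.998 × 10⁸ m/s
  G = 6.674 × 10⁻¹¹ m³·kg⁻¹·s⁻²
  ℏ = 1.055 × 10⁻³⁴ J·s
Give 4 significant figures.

2.842 × 10⁵²

Planck force: F_P = c⁴/G = 1.210 × 10⁴⁴ N
atomic unit of force: F_au = E_h/a₀ = m_e²e⁶/((4πε₀)³ℏ⁴) = 8.220 × 10⁻⁸ N
19.3 × 1.210 × 10⁴⁴ / 8.220 × 10⁻⁸ = 2.842 × 10⁵²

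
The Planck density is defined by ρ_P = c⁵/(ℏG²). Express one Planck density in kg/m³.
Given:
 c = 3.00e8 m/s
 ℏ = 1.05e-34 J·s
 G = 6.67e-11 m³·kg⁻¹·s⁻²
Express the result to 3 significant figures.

5.20e96 kg/m³

ρ_P = c⁵/(ℏG²)
  = 2.43e42 / 4.67e-55
  = 5.20e96 kg/m³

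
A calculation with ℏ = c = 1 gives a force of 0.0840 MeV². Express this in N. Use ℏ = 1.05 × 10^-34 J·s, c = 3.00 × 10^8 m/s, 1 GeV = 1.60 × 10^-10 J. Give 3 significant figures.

Force is [E]/[L] = [E]²/(ℏc); restore (ℏc)⁻¹.
1 GeV² → 1/(ℏc) × (1 GeV in J)² = 8.13 × 10^5 N.
Convert the energy scale: 0.0840 MeV² = 8.40 × 10^-8 GeV².
Result: 8.40 × 10^-8 × 8.13 × 10^5 = 0.0683 N.

0.0683 N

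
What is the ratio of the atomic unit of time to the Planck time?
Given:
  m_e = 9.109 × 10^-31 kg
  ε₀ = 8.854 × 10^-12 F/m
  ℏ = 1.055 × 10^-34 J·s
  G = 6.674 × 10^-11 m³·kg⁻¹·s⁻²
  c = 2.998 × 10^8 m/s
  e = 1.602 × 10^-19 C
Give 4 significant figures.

4.494 × 10^26

atomic unit of time: τ_au = (4πε₀)²ℏ³/(m_e e⁴) = 2.423 × 10^-17 s
Planck time: t_P = √(ℏG/c⁵) = 5.392 × 10^-44 s
ratio = 2.423 × 10^-17 / 5.392 × 10^-44 = 4.494 × 10^26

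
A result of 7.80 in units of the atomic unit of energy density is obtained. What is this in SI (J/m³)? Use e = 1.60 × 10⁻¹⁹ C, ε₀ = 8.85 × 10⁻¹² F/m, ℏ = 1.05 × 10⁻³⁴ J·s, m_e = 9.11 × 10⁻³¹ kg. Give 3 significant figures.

2.35 × 10¹⁴ J/m³

One atomic unit of energy density: u_au = E_h/a₀³ = m_e⁴e¹⁰/((4πε₀)⁵ℏ⁸) = 3.01 × 10¹³ J/m³.
7.80 × 3.01 × 10¹³ J/m³ = 2.35 × 10¹⁴ J/m³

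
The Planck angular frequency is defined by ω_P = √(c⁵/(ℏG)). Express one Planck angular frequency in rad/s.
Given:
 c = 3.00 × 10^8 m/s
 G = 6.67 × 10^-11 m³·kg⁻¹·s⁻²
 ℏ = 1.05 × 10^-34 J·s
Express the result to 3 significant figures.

ω_P = √(c⁵/(ℏG))
  = √(3.47 × 10^86)
  = 1.86 × 10^43 rad/s

1.86 × 10^43 rad/s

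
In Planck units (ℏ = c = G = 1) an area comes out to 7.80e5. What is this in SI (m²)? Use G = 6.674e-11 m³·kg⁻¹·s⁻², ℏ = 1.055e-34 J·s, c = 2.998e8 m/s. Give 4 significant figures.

2.038e-64 m²

One Planck area: A_P = ℏG/c³ = 2.613e-70 m².
7.80e5 × 2.613e-70 m² = 2.038e-64 m²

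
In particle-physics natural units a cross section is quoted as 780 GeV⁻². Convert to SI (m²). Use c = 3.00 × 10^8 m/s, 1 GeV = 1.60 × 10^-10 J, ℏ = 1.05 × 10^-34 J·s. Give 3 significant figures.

3.02 × 10^-29 m²

Area is [L]² = [E]⁻²·(ℏc)²; restore (ℏc)².
1 GeV⁻² → (ℏc)² × (1 GeV in J)⁻² = 3.88 × 10^-32 m².
Result: 780 × 3.88 × 10^-32 = 3.02 × 10^-29 m².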